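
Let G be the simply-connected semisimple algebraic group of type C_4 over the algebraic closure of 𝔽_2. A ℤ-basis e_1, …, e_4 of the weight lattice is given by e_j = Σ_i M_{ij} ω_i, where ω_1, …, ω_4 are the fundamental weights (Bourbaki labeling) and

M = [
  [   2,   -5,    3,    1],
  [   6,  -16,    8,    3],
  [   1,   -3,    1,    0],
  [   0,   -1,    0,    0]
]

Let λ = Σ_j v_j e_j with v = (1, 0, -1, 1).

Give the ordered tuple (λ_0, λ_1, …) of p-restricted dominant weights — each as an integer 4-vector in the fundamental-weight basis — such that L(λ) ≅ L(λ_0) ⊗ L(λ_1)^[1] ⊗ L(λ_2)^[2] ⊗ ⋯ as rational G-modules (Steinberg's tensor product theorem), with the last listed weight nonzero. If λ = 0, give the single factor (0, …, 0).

((0, 1, 0, 0),)

In the fundamental-weight basis, λ has coordinates c = M·v (v = (1, 0, -1, 1)):
  c_1 = 2*1 + -5*0 + 3*-1 + 1*1 = 0
  c_2 = 6*1 + -16*0 + 8*-1 + 3*1 = 1
  c_3 = 1*1 + -3*0 + 1*-1 + 0*1 = 0
  c_4 = 0*1 + -1*0 + 0*-1 + 0*1 = 0
Writing each c_i in base p = 2:
  c_1 = 0
  c_2 = 1 = 1·2^0
  c_3 = 0
  c_4 = 0
p-restricted factor λ_0 = (0, 1, 0, 0)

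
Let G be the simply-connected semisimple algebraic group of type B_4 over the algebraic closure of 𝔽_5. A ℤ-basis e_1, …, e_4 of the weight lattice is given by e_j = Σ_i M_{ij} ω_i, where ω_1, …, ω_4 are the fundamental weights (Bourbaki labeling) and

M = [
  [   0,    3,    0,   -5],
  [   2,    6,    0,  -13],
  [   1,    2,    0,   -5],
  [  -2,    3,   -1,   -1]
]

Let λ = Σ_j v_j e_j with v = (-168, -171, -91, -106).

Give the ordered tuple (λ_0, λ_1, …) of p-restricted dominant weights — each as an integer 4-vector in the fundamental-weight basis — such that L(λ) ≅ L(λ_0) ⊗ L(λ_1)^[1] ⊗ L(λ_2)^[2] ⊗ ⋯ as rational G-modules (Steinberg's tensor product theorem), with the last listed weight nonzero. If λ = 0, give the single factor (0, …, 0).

ω-coordinates c = M·v, v = (-168, -171, -91, -106):
  c_1 = 0*-168 + 3*-171 + 0*-91 + -5*-106 = 17
  c_2 = 2*-168 + 6*-171 + 0*-91 + -13*-106 = 16
  c_3 = 1*-168 + 2*-171 + 0*-91 + -5*-106 = 20
  c_4 = -2*-168 + 3*-171 + -1*-91 + -1*-106 = 20
Expand coordinatewise in base 5:
  c_1 = 17 = 2·5^0 + 3·5^1
  c_2 = 16 = 1·5^0 + 3·5^1
  c_3 = 20 = 0·5^0 + 4·5^1
  c_4 = 20 = 0·5^0 + 4·5^1
λ_0 = (2, 1, 0, 0)
λ_1 = (3, 3, 4, 4)

((2, 1, 0, 0), (3, 3, 4, 4))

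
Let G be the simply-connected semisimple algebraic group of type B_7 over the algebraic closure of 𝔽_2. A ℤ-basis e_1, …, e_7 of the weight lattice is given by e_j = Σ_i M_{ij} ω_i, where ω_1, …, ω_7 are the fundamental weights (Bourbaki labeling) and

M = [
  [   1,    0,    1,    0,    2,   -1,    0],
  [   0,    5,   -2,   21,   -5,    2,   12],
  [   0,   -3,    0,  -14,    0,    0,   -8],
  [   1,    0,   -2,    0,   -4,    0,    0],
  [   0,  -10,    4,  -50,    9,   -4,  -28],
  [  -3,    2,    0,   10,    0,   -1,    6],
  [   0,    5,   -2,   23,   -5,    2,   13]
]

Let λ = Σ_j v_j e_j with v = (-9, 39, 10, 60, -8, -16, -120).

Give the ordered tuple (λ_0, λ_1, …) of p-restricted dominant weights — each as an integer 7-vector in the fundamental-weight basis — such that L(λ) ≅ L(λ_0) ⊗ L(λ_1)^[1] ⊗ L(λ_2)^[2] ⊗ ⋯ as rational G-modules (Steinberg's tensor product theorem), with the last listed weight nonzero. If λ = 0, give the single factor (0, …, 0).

((1, 1, 1, 1, 0, 1, 1), (0, 1, 1, 1, 1, 0, 1))

In the fundamental-weight basis, λ has coordinates c = M·v (v = (-9, 39, 10, 60, -8, -16, -120)):
  c_1 = (1)·(-9) + (0)·(39) + (1)·(10) + (0)·(60) + (2)·(-8) + (-1)·(-16) + (0)·(-120) = 1
  c_2 = (0)·(-9) + (5)·(39) + (-2)·(10) + (21)·(60) + (-5)·(-8) + (2)·(-16) + (12)·(-120) = 3
  c_3 = (0)·(-9) + (-3)·(39) + (0)·(10) + (-14)·(60) + (0)·(-8) + (0)·(-16) + (-8)·(-120) = 3
  c_4 = (1)·(-9) + (0)·(39) + (-2)·(10) + (0)·(60) + (-4)·(-8) + (0)·(-16) + (0)·(-120) = 3
  c_5 = (0)·(-9) + (-10)·(39) + (4)·(10) + (-50)·(60) + (9)·(-8) + (-4)·(-16) + (-28)·(-120) = 2
  c_6 = (-3)·(-9) + (2)·(39) + (0)·(10) + (10)·(60) + (0)·(-8) + (-1)·(-16) + (6)·(-120) = 1
  c_7 = (0)·(-9) + (5)·(39) + (-2)·(10) + (23)·(60) + (-5)·(-8) + (2)·(-16) + (13)·(-120) = 3
Writing each c_i in base p = 2:
  c_1 = 1 = 1·2^0
  c_2 = 3 = 1·2^0 + 1·2^1
  c_3 = 3 = 1·2^0 + 1·2^1
  c_4 = 3 = 1·2^0 + 1·2^1
  c_5 = 2 = 0·2^0 + 1·2^1
  c_6 = 1 = 1·2^0
  c_7 = 3 = 1·2^0 + 1·2^1
Factor λ_0 = (1, 1, 1, 1, 0, 1, 1)
Factor λ_1 = (0, 1, 1, 1, 1, 0, 1)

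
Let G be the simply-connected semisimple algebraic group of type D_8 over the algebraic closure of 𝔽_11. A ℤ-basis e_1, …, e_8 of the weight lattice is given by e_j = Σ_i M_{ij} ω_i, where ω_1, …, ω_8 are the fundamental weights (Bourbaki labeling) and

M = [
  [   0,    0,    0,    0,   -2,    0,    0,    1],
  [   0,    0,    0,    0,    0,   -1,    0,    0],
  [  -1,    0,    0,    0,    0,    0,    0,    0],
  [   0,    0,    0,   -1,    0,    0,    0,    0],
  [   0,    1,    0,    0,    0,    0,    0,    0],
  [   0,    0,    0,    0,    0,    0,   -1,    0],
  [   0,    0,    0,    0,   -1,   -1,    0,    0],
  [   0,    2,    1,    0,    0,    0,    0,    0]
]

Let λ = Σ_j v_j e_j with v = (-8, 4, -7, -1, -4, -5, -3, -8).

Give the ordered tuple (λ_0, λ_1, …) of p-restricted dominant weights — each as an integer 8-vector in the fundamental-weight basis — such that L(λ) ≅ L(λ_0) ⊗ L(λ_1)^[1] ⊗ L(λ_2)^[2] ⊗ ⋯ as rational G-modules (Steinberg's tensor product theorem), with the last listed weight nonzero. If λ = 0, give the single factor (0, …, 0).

((0, 5, 8, 1, 4, 3, 9, 1),)

In the fundamental-weight basis, λ has coordinates c = M·v (v = (-8, 4, -7, -1, -4, -5, -3, -8)):
  c_1 = (0)·(-8) + 0·4 + (0)·(-7) + (0)·(-1) + (-2)·(-4) + (0)·(-5) + (0)·(-3) + (1)·(-8) = 0
  c_2 = (0)·(-8) + 0·4 + (0)·(-7) + (0)·(-1) + (0)·(-4) + (-1)·(-5) + (0)·(-3) + (0)·(-8) = 5
  c_3 = (-1)·(-8) + 0·4 + (0)·(-7) + (0)·(-1) + (0)·(-4) + (0)·(-5) + (0)·(-3) + (0)·(-8) = 8
  c_4 = (0)·(-8) + 0·4 + (0)·(-7) + (-1)·(-1) + (0)·(-4) + (0)·(-5) + (0)·(-3) + (0)·(-8) = 1
  c_5 = (0)·(-8) + 1·4 + (0)·(-7) + (0)·(-1) + (0)·(-4) + (0)·(-5) + (0)·(-3) + (0)·(-8) = 4
  c_6 = (0)·(-8) + 0·4 + (0)·(-7) + (0)·(-1) + (0)·(-4) + (0)·(-5) + (-1)·(-3) + (0)·(-8) = 3
  c_7 = (0)·(-8) + 0·4 + (0)·(-7) + (0)·(-1) + (-1)·(-4) + (-1)·(-5) + (0)·(-3) + (0)·(-8) = 9
  c_8 = (0)·(-8) + 2·4 + (1)·(-7) + (0)·(-1) + (0)·(-4) + (0)·(-5) + (0)·(-3) + (0)·(-8) = 1
Base-11 expansion of each c_i:
  c_1 = 0
  c_2 = 5 = 5·11^0
  c_3 = 8 = 8·11^0
  c_4 = 1 = 1·11^0
  c_5 = 4 = 4·11^0
  c_6 = 3 = 3·11^0
  c_7 = 9 = 9·11^0
  c_8 = 1 = 1·11^0
Factor λ_0 = (0, 5, 8, 1, 4, 3, 9, 1)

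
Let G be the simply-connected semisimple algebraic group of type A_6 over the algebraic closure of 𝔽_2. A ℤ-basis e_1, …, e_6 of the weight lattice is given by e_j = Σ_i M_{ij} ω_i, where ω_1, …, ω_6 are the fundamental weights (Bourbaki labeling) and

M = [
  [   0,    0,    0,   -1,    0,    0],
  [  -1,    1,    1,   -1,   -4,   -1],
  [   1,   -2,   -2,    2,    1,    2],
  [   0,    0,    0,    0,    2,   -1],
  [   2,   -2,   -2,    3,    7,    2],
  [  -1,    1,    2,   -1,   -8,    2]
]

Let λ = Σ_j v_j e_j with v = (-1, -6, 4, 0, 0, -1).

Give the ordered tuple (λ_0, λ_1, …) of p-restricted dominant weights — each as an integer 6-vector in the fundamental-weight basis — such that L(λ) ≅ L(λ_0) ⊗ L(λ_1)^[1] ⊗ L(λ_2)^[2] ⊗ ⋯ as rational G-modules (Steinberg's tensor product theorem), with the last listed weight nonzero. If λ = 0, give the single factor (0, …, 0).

((0, 0, 1, 1, 0, 1),)

In the fundamental-weight basis, λ has coordinates c = M·v (v = (-1, -6, 4, 0, 0, -1)):
  c_1 = (0)·(-1) + (0)·(-6) + 0·4 + (-1)·(0) + 0·0 + (0)·(-1) = 0
  c_2 = (-1)·(-1) + (1)·(-6) + 1·4 + (-1)·(0) + (-4)·(0) + (-1)·(-1) = 0
  c_3 = (1)·(-1) + (-2)·(-6) + (-2)·(4) + 2·0 + 1·0 + (2)·(-1) = 1
  c_4 = (0)·(-1) + (0)·(-6) + 0·4 + 0·0 + 2·0 + (-1)·(-1) = 1
  c_5 = (2)·(-1) + (-2)·(-6) + (-2)·(4) + 3·0 + 7·0 + (2)·(-1) = 0
  c_6 = (-1)·(-1) + (1)·(-6) + 2·4 + (-1)·(0) + (-8)·(0) + (2)·(-1) = 1
Writing each c_i in base p = 2:
  c_1 = 0
  c_2 = 0
  c_3 = 1 = 1·2^0
  c_4 = 1 = 1·2^0
  c_5 = 0
  c_6 = 1 = 1·2^0
p-restricted factor λ_0 = (0, 0, 1, 1, 0, 1)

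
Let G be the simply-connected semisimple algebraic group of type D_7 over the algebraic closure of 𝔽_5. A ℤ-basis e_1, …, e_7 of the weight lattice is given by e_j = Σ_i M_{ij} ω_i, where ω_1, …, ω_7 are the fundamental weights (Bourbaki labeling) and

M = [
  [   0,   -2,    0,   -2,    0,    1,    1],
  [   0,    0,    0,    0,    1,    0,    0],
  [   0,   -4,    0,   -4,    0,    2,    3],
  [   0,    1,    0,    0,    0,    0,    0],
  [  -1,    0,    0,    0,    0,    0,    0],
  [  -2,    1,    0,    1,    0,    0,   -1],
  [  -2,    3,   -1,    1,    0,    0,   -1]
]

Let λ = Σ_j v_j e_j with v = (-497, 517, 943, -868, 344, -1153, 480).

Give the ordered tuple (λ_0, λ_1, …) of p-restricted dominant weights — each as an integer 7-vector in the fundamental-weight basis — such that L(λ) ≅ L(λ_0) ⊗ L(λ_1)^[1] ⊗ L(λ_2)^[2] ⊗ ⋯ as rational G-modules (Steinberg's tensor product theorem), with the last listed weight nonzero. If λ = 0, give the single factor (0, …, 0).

Compute c_i = Σ_j M_{ij} v_j with v = (-497, 517, 943, -868, 344, -1153, 480):
  c_1 = (0)·(-497) + (-2)·(517) + (0)·(943) + (-2)·(-868) + (0)·(344) + (1)·(-1153) + (1)·(480) = 29
  c_2 = (0)·(-497) + (0)·(517) + (0)·(943) + (0)·(-868) + (1)·(344) + (0)·(-1153) + (0)·(480) = 344
  c_3 = (0)·(-497) + (-4)·(517) + (0)·(943) + (-4)·(-868) + (0)·(344) + (2)·(-1153) + (3)·(480) = 538
  c_4 = (0)·(-497) + (1)·(517) + (0)·(943) + (0)·(-868) + (0)·(344) + (0)·(-1153) + (0)·(480) = 517
  c_5 = (-1)·(-497) + (0)·(517) + (0)·(943) + (0)·(-868) + (0)·(344) + (0)·(-1153) + (0)·(480) = 497
  c_6 = (-2)·(-497) + (1)·(517) + (0)·(943) + (1)·(-868) + (0)·(344) + (0)·(-1153) + (-1)·(480) = 163
  c_7 = (-2)·(-497) + (3)·(517) + (-1)·(943) + (1)·(-868) + (0)·(344) + (0)·(-1153) + (-1)·(480) = 254
p = 5; digits c_i = Σ_j d_{ij}·5^j, 0 ≤ d_{ij} < 5:
  c_1 = 29 = 4·5^0 + 0·5^1 + 1·5^2
  c_2 = 344 = 4·5^0 + 3·5^1 + 3·5^2 + 2·5^3
  c_3 = 538 = 3·5^0 + 2·5^1 + 1·5^2 + 4·5^3
  c_4 = 517 = 2·5^0 + 3·5^1 + 0·5^2 + 4·5^3
  c_5 = 497 = 2·5^0 + 4·5^1 + 4·5^2 + 3·5^3
  c_6 = 163 = 3·5^0 + 2·5^1 + 1·5^2 + 1·5^3
  c_7 = 254 = 4·5^0 + 0·5^1 + 0·5^2 + 2·5^3
λ_0 = (4, 4, 3, 2, 2, 3, 4)
λ_1 = (0, 3, 2, 3, 4, 2, 0)
λ_2 = (1, 3, 1, 0, 4, 1, 0)
λ_3 = (0, 2, 4, 4, 3, 1, 2)

((4, 4, 3, 2, 2, 3, 4), (0, 3, 2, 3, 4, 2, 0), (1, 3, 1, 0, 4, 1, 0), (0, 2, 4, 4, 3, 1, 2))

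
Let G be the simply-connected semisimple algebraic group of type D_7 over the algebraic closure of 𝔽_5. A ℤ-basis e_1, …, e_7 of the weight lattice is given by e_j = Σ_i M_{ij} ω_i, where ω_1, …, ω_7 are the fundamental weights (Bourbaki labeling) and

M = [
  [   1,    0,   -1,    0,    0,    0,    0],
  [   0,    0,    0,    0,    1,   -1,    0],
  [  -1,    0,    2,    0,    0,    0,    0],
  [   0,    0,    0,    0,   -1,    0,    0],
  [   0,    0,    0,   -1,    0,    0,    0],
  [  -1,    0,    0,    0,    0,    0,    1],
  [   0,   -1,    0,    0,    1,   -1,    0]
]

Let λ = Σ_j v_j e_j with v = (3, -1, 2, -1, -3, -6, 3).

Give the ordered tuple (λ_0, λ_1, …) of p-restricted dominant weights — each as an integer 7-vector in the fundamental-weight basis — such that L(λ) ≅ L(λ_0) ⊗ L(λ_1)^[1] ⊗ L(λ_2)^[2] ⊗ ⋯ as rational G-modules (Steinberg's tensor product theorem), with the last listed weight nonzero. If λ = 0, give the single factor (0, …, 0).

ω-coordinates c = M·v, v = (3, -1, 2, -1, -3, -6, 3):
  c_1 = (1)·(3) + (0)·(-1) + (-1)·(2) + (0)·(-1) + (0)·(-3) + (0)·(-6) + (0)·(3) = 1
  c_2 = (0)·(3) + (0)·(-1) + (0)·(2) + (0)·(-1) + (1)·(-3) + (-1)·(-6) + (0)·(3) = 3
  c_3 = (-1)·(3) + (0)·(-1) + (2)·(2) + (0)·(-1) + (0)·(-3) + (0)·(-6) + (0)·(3) = 1
  c_4 = (0)·(3) + (0)·(-1) + (0)·(2) + (0)·(-1) + (-1)·(-3) + (0)·(-6) + (0)·(3) = 3
  c_5 = (0)·(3) + (0)·(-1) + (0)·(2) + (-1)·(-1) + (0)·(-3) + (0)·(-6) + (0)·(3) = 1
  c_6 = (-1)·(3) + (0)·(-1) + (0)·(2) + (0)·(-1) + (0)·(-3) + (0)·(-6) + (1)·(3) = 0
  c_7 = (0)·(3) + (-1)·(-1) + (0)·(2) + (0)·(-1) + (1)·(-3) + (-1)·(-6) + (0)·(3) = 4
Writing each c_i in base p = 5:
  c_1 = 1 = 1·5^0
  c_2 = 3 = 3·5^0
  c_3 = 1 = 1·5^0
  c_4 = 3 = 3·5^0
  c_5 = 1 = 1·5^0
  c_6 = 0
  c_7 = 4 = 4·5^0
p-restricted factor λ_0 = (1, 3, 1, 3, 1, 0, 4)

((1, 3, 1, 3, 1, 0, 4),)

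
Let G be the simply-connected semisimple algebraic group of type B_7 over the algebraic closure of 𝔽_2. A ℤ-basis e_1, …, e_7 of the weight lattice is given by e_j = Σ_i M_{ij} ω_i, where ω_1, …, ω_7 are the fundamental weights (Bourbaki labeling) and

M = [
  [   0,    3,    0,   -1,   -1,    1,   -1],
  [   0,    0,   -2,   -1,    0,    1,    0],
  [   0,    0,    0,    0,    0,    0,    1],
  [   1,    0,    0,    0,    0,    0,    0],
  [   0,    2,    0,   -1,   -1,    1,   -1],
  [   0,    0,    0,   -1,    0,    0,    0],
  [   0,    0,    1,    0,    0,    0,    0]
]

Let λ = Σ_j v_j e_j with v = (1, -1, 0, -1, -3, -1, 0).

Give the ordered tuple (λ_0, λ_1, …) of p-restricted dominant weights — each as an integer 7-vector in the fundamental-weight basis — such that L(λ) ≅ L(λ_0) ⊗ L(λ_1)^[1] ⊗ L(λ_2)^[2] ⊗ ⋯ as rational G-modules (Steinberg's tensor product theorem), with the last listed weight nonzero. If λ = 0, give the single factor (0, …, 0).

((0, 0, 0, 1, 1, 1, 0),)

In the fundamental-weight basis, λ has coordinates c = M·v (v = (1, -1, 0, -1, -3, -1, 0)):
  c_1 = 0*1 + 3*-1 + 0*0 + -1*-1 + -1*-3 + 1*-1 + -1*0 = 0
  c_2 = 0*1 + 0*-1 + -2*0 + -1*-1 + 0*-3 + 1*-1 + 0*0 = 0
  c_3 = 0*1 + 0*-1 + 0*0 + 0*-1 + 0*-3 + 0*-1 + 1*0 = 0
  c_4 = 1*1 + 0*-1 + 0*0 + 0*-1 + 0*-3 + 0*-1 + 0*0 = 1
  c_5 = 0*1 + 2*-1 + 0*0 + -1*-1 + -1*-3 + 1*-1 + -1*0 = 1
  c_6 = 0*1 + 0*-1 + 0*0 + -1*-1 + 0*-3 + 0*-1 + 0*0 = 1
  c_7 = 0*1 + 0*-1 + 1*0 + 0*-1 + 0*-3 + 0*-1 + 0*0 = 0
Expand coordinatewise in base 2:
  c_1 = 0
  c_2 = 0
  c_3 = 0
  c_4 = 1 = 1·2^0
  c_5 = 1 = 1·2^0
  c_6 = 1 = 1·2^0
  c_7 = 0
p-restricted factor λ_0 = (0, 0, 0, 1, 1, 1, 0)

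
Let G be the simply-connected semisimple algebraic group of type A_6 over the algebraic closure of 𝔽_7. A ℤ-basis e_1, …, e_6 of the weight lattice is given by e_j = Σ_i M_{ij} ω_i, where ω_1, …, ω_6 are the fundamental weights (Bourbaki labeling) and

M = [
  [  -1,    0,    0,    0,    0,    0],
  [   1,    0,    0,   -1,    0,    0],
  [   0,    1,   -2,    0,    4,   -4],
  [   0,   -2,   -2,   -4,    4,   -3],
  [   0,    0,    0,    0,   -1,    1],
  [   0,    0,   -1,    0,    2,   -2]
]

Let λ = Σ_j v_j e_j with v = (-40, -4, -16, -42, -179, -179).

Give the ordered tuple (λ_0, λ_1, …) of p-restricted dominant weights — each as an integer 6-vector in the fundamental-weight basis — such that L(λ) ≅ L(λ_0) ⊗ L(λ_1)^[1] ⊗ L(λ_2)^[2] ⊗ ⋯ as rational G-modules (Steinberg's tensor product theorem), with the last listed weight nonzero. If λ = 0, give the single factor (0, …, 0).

Compute c_i = Σ_j M_{ij} v_j with v = (-40, -4, -16, -42, -179, -179):
  c_1 = (-1)·(-40) + (0)·(-4) + (0)·(-16) + (0)·(-42) + (0)·(-179) + (0)·(-179) = 40
  c_2 = (1)·(-40) + (0)·(-4) + (0)·(-16) + (-1)·(-42) + (0)·(-179) + (0)·(-179) = 2
  c_3 = (0)·(-40) + (1)·(-4) + (-2)·(-16) + (0)·(-42) + (4)·(-179) + (-4)·(-179) = 28
  c_4 = (0)·(-40) + (-2)·(-4) + (-2)·(-16) + (-4)·(-42) + (4)·(-179) + (-3)·(-179) = 29
  c_5 = (0)·(-40) + (0)·(-4) + (0)·(-16) + (0)·(-42) + (-1)·(-179) + (1)·(-179) = 0
  c_6 = (0)·(-40) + (0)·(-4) + (-1)·(-16) + (0)·(-42) + (2)·(-179) + (-2)·(-179) = 16
p = 7; digits c_i = Σ_j d_{ij}·7^j, 0 ≤ d_{ij} < 7:
  c_1 = 40 = 5·7^0 + 5·7^1
  c_2 = 2 = 2·7^0
  c_3 = 28 = 0·7^0 + 4·7^1
  c_4 = 29 = 1·7^0 + 4·7^1
  c_5 = 0
  c_6 = 16 = 2·7^0 + 2·7^1
λ_0 = (5, 2, 0, 1, 0, 2)
λ_1 = (5, 0, 4, 4, 0, 2)

((5, 2, 0, 1, 0, 2), (5, 0, 4, 4, 0, 2))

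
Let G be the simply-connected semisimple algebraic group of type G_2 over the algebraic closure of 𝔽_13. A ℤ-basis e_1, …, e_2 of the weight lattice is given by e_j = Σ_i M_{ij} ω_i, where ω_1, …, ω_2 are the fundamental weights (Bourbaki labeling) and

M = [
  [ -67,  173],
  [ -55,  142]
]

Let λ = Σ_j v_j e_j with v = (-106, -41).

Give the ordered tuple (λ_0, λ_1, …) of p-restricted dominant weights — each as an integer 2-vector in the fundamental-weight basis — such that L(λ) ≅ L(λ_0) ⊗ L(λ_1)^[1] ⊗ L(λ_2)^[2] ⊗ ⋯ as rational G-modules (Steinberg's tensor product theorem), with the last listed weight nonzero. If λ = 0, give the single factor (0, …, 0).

((9, 8),)

Converting to the ω-basis (c_i = row i of M dotted with v = (-106, -41)):
  c_1 = -67*-106 + 173*-41 = 9
  c_2 = -55*-106 + 142*-41 = 8
Writing each c_i in base p = 13:
  c_1 = 9 = 9·13^0
  c_2 = 8 = 8·13^0
p-restricted factor λ_0 = (9, 8)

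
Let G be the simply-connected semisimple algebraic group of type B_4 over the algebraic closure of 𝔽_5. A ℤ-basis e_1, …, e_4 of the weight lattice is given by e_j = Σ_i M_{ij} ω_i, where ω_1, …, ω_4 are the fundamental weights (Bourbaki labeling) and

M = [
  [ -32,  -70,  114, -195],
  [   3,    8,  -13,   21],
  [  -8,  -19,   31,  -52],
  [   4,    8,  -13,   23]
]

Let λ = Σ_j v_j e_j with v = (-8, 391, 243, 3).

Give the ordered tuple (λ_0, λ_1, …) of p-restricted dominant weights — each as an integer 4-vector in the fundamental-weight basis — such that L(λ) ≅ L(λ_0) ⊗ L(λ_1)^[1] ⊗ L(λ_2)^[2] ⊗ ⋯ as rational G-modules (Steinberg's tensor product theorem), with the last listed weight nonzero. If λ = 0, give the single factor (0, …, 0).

((3, 3, 2, 1), (0, 1, 2, 1))

Converting to the ω-basis (c_i = row i of M dotted with v = (-8, 391, 243, 3)):
  c_1 = (-32)·(-8) + (-70)·(391) + 114·243 + (-195)·(3) = 3
  c_2 = (3)·(-8) + 8·391 + (-13)·(243) + 21·3 = 8
  c_3 = (-8)·(-8) + (-19)·(391) + 31·243 + (-52)·(3) = 12
  c_4 = (4)·(-8) + 8·391 + (-13)·(243) + 23·3 = 6
Writing each c_i in base p = 5:
  c_1 = 3 = 3·5^0
  c_2 = 8 = 3·5^0 + 1·5^1
  c_3 = 12 = 2·5^0 + 2·5^1
  c_4 = 6 = 1·5^0 + 1·5^1
p-restricted factor λ_0 = (3, 3, 2, 1)
p-restricted factor λ_1 = (0, 1, 2, 1)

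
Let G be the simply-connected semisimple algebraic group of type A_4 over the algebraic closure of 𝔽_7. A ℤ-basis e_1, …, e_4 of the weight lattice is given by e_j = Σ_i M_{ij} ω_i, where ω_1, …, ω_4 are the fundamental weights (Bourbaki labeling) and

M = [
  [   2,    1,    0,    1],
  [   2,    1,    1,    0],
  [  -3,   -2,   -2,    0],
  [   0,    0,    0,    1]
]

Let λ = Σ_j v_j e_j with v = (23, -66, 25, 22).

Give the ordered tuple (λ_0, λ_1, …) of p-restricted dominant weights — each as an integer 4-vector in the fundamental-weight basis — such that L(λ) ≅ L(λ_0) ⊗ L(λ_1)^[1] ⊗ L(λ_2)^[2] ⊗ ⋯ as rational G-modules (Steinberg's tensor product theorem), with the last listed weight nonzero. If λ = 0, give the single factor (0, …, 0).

Converting to the ω-basis (c_i = row i of M dotted with v = (23, -66, 25, 22)):
  c_1 = (2)·(23) + (1)·(-66) + (0)·(25) + (1)·(22) = 2
  c_2 = (2)·(23) + (1)·(-66) + (1)·(25) + (0)·(22) = 5
  c_3 = (-3)·(23) + (-2)·(-66) + (-2)·(25) + (0)·(22) = 13
  c_4 = (0)·(23) + (0)·(-66) + (0)·(25) + (1)·(22) = 22
Writing each c_i in base p = 7:
  c_1 = 2 = 2·7^0
  c_2 = 5 = 5·7^0
  c_3 = 13 = 6·7^0 + 1·7^1
  c_4 = 22 = 1·7^0 + 3·7^1
Factor λ_0 = (2, 5, 6, 1)
Factor λ_1 = (0, 0, 1, 3)

((2, 5, 6, 1), (0, 0, 1, 3))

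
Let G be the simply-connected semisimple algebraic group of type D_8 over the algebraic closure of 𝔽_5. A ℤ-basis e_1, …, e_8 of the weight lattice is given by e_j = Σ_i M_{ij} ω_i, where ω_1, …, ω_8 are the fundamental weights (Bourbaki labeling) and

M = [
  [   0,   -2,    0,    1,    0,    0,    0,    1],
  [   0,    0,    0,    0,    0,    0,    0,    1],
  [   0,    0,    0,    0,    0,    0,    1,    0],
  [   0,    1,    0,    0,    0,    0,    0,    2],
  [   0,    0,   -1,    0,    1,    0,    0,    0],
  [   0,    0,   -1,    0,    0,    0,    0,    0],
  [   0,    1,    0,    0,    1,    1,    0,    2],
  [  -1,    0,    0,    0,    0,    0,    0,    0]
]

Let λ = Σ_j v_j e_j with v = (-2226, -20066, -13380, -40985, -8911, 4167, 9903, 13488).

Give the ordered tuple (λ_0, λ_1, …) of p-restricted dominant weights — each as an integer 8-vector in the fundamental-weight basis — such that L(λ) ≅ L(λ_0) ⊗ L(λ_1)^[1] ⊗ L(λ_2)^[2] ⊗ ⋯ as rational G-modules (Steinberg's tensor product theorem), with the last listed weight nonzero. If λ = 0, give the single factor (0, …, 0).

((0, 3, 3, 0, 4, 0, 1, 1), (2, 2, 0, 2, 3, 1, 3, 0), (0, 4, 1, 1, 3, 0, 1, 4), (1, 2, 4, 0, 0, 2, 2, 2), (0, 1, 0, 1, 2, 1, 3, 3), (4, 4, 3, 2, 1, 4, 0, 0))

In the fundamental-weight basis, λ has coordinates c = M·v (v = (-2226, -20066, -13380, -40985, -8911, 4167, 9903, 13488)):
  c_1 = (0)·(-2226) + (-2)·(-20066) + (0)·(-13380) + (1)·(-40985) + (0)·(-8911) + 0·4167 + 0·9903 + 1·13488 = 12635
  c_2 = (0)·(-2226) + (0)·(-20066) + (0)·(-13380) + (0)·(-40985) + (0)·(-8911) + 0·4167 + 0·9903 + 1·13488 = 13488
  c_3 = (0)·(-2226) + (0)·(-20066) + (0)·(-13380) + (0)·(-40985) + (0)·(-8911) + 0·4167 + 1·9903 + 0·13488 = 9903
  c_4 = (0)·(-2226) + (1)·(-20066) + (0)·(-13380) + (0)·(-40985) + (0)·(-8911) + 0·4167 + 0·9903 + 2·13488 = 6910
  c_5 = (0)·(-2226) + (0)·(-20066) + (-1)·(-13380) + (0)·(-40985) + (1)·(-8911) + 0·4167 + 0·9903 + 0·13488 = 4469
  c_6 = (0)·(-2226) + (0)·(-20066) + (-1)·(-13380) + (0)·(-40985) + (0)·(-8911) + 0·4167 + 0·9903 + 0·13488 = 13380
  c_7 = (0)·(-2226) + (1)·(-20066) + (0)·(-13380) + (0)·(-40985) + (1)·(-8911) + 1·4167 + 0·9903 + 2·13488 = 2166
  c_8 = (-1)·(-2226) + (0)·(-20066) + (0)·(-13380) + (0)·(-40985) + (0)·(-8911) + 0·4167 + 0·9903 + 0·13488 = 2226
p = 5; digits c_i = Σ_j d_{ij}·5^j, 0 ≤ d_{ij} < 5:
  c_1 = 12635 = 0·5^0 + 2·5^1 + 0·5^2 + 1·5^3 + 0·5^4 + 4·5^5
  c_2 = 13488 = 3·5^0 + 2·5^1 + 4·5^2 + 2·5^3 + 1·5^4 + 4·5^5
  c_3 = 9903 = 3·5^0 + 0·5^1 + 1·5^2 + 4·5^3 + 0·5^4 + 3·5^5
  c_4 = 6910 = 0·5^0 + 2·5^1 + 1·5^2 + 0·5^3 + 1·5^4 + 2·5^5
  c_5 = 4469 = 4·5^0 + 3·5^1 + 3·5^2 + 0·5^3 + 2·5^4 + 1·5^5
  c_6 = 13380 = 0·5^0 + 1·5^1 + 0·5^2 + 2·5^3 + 1·5^4 + 4·5^5
  c_7 = 2166 = 1·5^0 + 3·5^1 + 1·5^2 + 2·5^3 + 3·5^4
  c_8 = 2226 = 1·5^0 + 0·5^1 + 4·5^2 + 2·5^3 + 3·5^4
λ_0 = (0, 3, 3, 0, 4, 0, 1, 1)
λ_1 = (2, 2, 0, 2, 3, 1, 3, 0)
λ_2 = (0, 4, 1, 1, 3, 0, 1, 4)
λ_3 = (1, 2, 4, 0, 0, 2, 2, 2)
λ_4 = (0, 1, 0, 1, 2, 1, 3, 3)
λ_5 = (4, 4, 3, 2, 1, 4, 0, 0)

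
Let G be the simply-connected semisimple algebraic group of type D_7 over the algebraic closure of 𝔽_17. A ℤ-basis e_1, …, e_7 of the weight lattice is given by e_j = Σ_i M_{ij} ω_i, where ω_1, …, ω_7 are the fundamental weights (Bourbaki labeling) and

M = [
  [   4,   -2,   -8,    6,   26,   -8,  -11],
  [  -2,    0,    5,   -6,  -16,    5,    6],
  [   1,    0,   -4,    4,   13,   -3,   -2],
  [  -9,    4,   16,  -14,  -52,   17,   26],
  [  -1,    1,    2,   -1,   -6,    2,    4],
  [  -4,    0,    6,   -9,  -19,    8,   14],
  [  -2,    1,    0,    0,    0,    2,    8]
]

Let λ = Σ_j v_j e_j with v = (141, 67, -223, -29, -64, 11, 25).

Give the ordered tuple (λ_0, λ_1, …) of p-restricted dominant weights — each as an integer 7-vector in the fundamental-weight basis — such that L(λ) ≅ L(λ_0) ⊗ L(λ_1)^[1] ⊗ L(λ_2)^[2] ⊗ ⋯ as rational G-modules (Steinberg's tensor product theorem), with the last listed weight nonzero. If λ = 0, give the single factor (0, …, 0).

((13, 6, 2, 2, 15, 13, 7),)

ω-coordinates c = M·v, v = (141, 67, -223, -29, -64, 11, 25):
  c_1 = (4)·(141) + (-2)·(67) + (-8)·(-223) + (6)·(-29) + (26)·(-64) + (-8)·(11) + (-11)·(25) = 13
  c_2 = (-2)·(141) + (0)·(67) + (5)·(-223) + (-6)·(-29) + (-16)·(-64) + (5)·(11) + (6)·(25) = 6
  c_3 = (1)·(141) + (0)·(67) + (-4)·(-223) + (4)·(-29) + (13)·(-64) + (-3)·(11) + (-2)·(25) = 2
  c_4 = (-9)·(141) + (4)·(67) + (16)·(-223) + (-14)·(-29) + (-52)·(-64) + (17)·(11) + (26)·(25) = 2
  c_5 = (-1)·(141) + (1)·(67) + (2)·(-223) + (-1)·(-29) + (-6)·(-64) + (2)·(11) + (4)·(25) = 15
  c_6 = (-4)·(141) + (0)·(67) + (6)·(-223) + (-9)·(-29) + (-19)·(-64) + (8)·(11) + (14)·(25) = 13
  c_7 = (-2)·(141) + (1)·(67) + (0)·(-223) + (0)·(-29) + (0)·(-64) + (2)·(11) + (8)·(25) = 7
Base-17 expansion of each c_i:
  c_1 = 13 = 13·17^0
  c_2 = 6 = 6·17^0
  c_3 = 2 = 2·17^0
  c_4 = 2 = 2·17^0
  c_5 = 15 = 15·17^0
  c_6 = 13 = 13·17^0
  c_7 = 7 = 7·17^0
p-restricted factor λ_0 = (13, 6, 2, 2, 15, 13, 7)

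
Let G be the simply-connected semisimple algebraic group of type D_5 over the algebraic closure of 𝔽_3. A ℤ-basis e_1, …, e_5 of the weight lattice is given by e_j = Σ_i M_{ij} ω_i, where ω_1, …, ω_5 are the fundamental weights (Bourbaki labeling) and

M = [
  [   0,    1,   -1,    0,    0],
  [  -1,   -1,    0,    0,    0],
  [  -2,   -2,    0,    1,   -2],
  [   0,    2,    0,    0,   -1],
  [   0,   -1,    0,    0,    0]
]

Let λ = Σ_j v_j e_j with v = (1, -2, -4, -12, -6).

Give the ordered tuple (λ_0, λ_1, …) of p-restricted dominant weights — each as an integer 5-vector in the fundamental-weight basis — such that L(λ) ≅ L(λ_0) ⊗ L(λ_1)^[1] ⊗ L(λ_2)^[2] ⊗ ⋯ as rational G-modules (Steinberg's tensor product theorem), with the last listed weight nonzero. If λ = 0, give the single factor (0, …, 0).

In the fundamental-weight basis, λ has coordinates c = M·v (v = (1, -2, -4, -12, -6)):
  c_1 = 0·1 + (1)·(-2) + (-1)·(-4) + (0)·(-12) + (0)·(-6) = 2
  c_2 = (-1)·(1) + (-1)·(-2) + (0)·(-4) + (0)·(-12) + (0)·(-6) = 1
  c_3 = (-2)·(1) + (-2)·(-2) + (0)·(-4) + (1)·(-12) + (-2)·(-6) = 2
  c_4 = 0·1 + (2)·(-2) + (0)·(-4) + (0)·(-12) + (-1)·(-6) = 2
  c_5 = 0·1 + (-1)·(-2) + (0)·(-4) + (0)·(-12) + (0)·(-6) = 2
Expand coordinatewise in base 3:
  c_1 = 2 = 2·3^0
  c_2 = 1 = 1·3^0
  c_3 = 2 = 2·3^0
  c_4 = 2 = 2·3^0
  c_5 = 2 = 2·3^0
p-restricted factor λ_0 = (2, 1, 2, 2, 2)

((2, 1, 2, 2, 2),)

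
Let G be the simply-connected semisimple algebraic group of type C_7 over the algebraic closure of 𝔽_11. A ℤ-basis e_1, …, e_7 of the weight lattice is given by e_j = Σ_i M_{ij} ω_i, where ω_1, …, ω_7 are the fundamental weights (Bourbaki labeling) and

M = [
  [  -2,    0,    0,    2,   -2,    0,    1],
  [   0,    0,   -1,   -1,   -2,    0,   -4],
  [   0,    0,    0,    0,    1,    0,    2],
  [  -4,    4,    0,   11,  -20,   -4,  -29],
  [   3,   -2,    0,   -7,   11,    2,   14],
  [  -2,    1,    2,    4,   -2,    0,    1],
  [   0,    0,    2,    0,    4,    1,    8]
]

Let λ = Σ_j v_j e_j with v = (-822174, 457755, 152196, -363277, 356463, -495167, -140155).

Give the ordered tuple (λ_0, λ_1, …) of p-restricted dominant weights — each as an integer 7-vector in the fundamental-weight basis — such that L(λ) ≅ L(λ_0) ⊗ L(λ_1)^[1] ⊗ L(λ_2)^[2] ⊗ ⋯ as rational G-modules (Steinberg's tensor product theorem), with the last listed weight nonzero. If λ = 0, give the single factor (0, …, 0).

ω-coordinates c = M·v, v = (-822174, 457755, 152196, -363277, 356463, -495167, -140155):
  c_1 = -2*-822174 + 0*457755 + 0*152196 + 2*-363277 + -2*356463 + 0*-495167 + 1*-140155 = 64713
  c_2 = 0*-822174 + 0*457755 + -1*152196 + -1*-363277 + -2*356463 + 0*-495167 + -4*-140155 = 58775
  c_3 = 0*-822174 + 0*457755 + 0*152196 + 0*-363277 + 1*356463 + 0*-495167 + 2*-140155 = 76153
  c_4 = -4*-822174 + 4*457755 + 0*152196 + 11*-363277 + -20*356463 + -4*-495167 + -29*-140155 = 39572
  c_5 = 3*-822174 + -2*457755 + 0*152196 + -7*-363277 + 11*356463 + 2*-495167 + 14*-140155 = 129496
  c_6 = -2*-822174 + 1*457755 + 2*152196 + 4*-363277 + -2*356463 + 0*-495167 + 1*-140155 = 100306
  c_7 = 0*-822174 + 0*457755 + 2*152196 + 0*-363277 + 4*356463 + 1*-495167 + 8*-140155 = 113837
Base-11 expansion of each c_i:
  c_1 = 64713 = 0·11^0 + 9·11^1 + 6·11^2 + 4·11^3 + 4·11^4
  c_2 = 58775 = 2·11^0 + 8·11^1 + 1·11^2 + 0·11^3 + 4·11^4
  c_3 = 76153 = 0·11^0 + 4·11^1 + 2·11^2 + 2·11^3 + 5·11^4
  c_4 = 39572 = 5·11^0 + 0·11^1 + 8·11^2 + 7·11^3 + 2·11^4
  c_5 = 129496 = 4·11^0 + 2·11^1 + 3·11^2 + 9·11^3 + 8·11^4
  c_6 = 100306 = 8·11^0 + 10·11^1 + 3·11^2 + 9·11^3 + 6·11^4
  c_7 = 113837 = 9·11^0 + 8·11^1 + 5·11^2 + 8·11^3 + 7·11^4
Factor λ_0 = (0, 2, 0, 5, 4, 8, 9)
Factor λ_1 = (9, 8, 4, 0, 2, 10, 8)
Factor λ_2 = (6, 1, 2, 8, 3, 3, 5)
Factor λ_3 = (4, 0, 2, 7, 9, 9, 8)
Factor λ_4 = (4, 4, 5, 2, 8, 6, 7)

((0, 2, 0, 5, 4, 8, 9), (9, 8, 4, 0, 2, 10, 8), (6, 1, 2, 8, 3, 3, 5), (4, 0, 2, 7, 9, 9, 8), (4, 4, 5, 2, 8, 6, 7))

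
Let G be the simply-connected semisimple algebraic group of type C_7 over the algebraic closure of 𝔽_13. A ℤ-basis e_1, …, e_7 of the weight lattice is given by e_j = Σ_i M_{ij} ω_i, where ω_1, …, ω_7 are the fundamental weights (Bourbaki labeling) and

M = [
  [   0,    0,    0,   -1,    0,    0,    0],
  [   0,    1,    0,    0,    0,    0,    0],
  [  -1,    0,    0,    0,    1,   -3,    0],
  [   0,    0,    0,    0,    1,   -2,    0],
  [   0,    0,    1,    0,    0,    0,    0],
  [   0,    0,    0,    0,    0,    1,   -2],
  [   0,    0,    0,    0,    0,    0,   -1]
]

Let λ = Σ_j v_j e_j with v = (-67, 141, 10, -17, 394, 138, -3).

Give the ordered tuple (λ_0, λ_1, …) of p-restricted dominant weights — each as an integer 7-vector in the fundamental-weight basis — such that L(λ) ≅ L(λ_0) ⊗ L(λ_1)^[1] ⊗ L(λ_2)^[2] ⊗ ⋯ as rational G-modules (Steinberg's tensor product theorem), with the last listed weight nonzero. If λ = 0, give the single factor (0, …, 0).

((4, 11, 8, 1, 10, 1, 3), (1, 10, 3, 9, 0, 11, 0))

ω-coordinates c = M·v, v = (-67, 141, 10, -17, 394, 138, -3):
  c_1 = (0)·(-67) + 0·141 + 0·10 + (-1)·(-17) + 0·394 + 0·138 + (0)·(-3) = 17
  c_2 = (0)·(-67) + 1·141 + 0·10 + (0)·(-17) + 0·394 + 0·138 + (0)·(-3) = 141
  c_3 = (-1)·(-67) + 0·141 + 0·10 + (0)·(-17) + 1·394 + (-3)·(138) + (0)·(-3) = 47
  c_4 = (0)·(-67) + 0·141 + 0·10 + (0)·(-17) + 1·394 + (-2)·(138) + (0)·(-3) = 118
  c_5 = (0)·(-67) + 0·141 + 1·10 + (0)·(-17) + 0·394 + 0·138 + (0)·(-3) = 10
  c_6 = (0)·(-67) + 0·141 + 0·10 + (0)·(-17) + 0·394 + 1·138 + (-2)·(-3) = 144
  c_7 = (0)·(-67) + 0·141 + 0·10 + (0)·(-17) + 0·394 + 0·138 + (-1)·(-3) = 3
Writing each c_i in base p = 13:
  c_1 = 17 = 4·13^0 + 1·13^1
  c_2 = 141 = 11·13^0 + 10·13^1
  c_3 = 47 = 8·13^0 + 3·13^1
  c_4 = 118 = 1·13^0 + 9·13^1
  c_5 = 10 = 10·13^0
  c_6 = 144 = 1·13^0 + 11·13^1
  c_7 = 3 = 3·13^0
λ_0 = (4, 11, 8, 1, 10, 1, 3)
λ_1 = (1, 10, 3, 9, 0, 11, 0)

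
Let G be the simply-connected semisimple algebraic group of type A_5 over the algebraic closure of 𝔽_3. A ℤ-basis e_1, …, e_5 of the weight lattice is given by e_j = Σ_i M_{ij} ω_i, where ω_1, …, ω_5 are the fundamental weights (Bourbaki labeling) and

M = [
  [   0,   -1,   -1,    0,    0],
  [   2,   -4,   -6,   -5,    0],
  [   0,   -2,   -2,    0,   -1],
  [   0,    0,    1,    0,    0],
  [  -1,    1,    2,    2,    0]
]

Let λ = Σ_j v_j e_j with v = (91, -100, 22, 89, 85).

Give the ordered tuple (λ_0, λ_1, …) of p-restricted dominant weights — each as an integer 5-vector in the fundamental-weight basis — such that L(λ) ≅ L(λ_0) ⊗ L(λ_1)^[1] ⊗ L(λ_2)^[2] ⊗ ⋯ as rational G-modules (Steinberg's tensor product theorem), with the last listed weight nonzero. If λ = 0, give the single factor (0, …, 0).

Change of basis e → ω: c = M·v where v = (91, -100, 22, 89, 85):
  c_1 = (0)·(91) + (-1)·(-100) + (-1)·(22) + (0)·(89) + (0)·(85) = 78
  c_2 = (2)·(91) + (-4)·(-100) + (-6)·(22) + (-5)·(89) + (0)·(85) = 5
  c_3 = (0)·(91) + (-2)·(-100) + (-2)·(22) + (0)·(89) + (-1)·(85) = 71
  c_4 = (0)·(91) + (0)·(-100) + (1)·(22) + (0)·(89) + (0)·(85) = 22
  c_5 = (-1)·(91) + (1)·(-100) + (2)·(22) + (2)·(89) + (0)·(85) = 31
Base-3 expansion of each c_i:
  c_1 = 78 = 0·3^0 + 2·3^1 + 2·3^2 + 2·3^3
  c_2 = 5 = 2·3^0 + 1·3^1
  c_3 = 71 = 2·3^0 + 2·3^1 + 1·3^2 + 2·3^3
  c_4 = 22 = 1·3^0 + 1·3^1 + 2·3^2
  c_5 = 31 = 1·3^0 + 1·3^1 + 0·3^2 + 1·3^3
p-restricted factor λ_0 = (0, 2, 2, 1, 1)
p-restricted factor λ_1 = (2, 1, 2, 1, 1)
p-restricted factor λ_2 = (2, 0, 1, 2, 0)
p-restricted factor λ_3 = (2, 0, 2, 0, 1)

((0, 2, 2, 1, 1), (2, 1, 2, 1, 1), (2, 0, 1, 2, 0), (2, 0, 2, 0, 1))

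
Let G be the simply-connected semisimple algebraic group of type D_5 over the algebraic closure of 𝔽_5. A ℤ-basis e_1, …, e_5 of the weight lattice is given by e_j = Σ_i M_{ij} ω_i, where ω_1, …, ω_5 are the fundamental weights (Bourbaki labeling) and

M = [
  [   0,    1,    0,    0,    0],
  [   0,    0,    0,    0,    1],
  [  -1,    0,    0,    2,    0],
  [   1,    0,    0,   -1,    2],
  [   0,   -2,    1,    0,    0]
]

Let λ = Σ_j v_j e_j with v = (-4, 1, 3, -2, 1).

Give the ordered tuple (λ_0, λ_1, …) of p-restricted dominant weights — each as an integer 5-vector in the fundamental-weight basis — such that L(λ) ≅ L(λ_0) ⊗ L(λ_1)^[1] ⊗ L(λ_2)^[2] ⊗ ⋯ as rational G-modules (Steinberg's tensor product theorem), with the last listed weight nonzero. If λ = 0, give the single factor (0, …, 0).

((1, 1, 0, 0, 1),)

In the fundamental-weight basis, λ has coordinates c = M·v (v = (-4, 1, 3, -2, 1)):
  c_1 = (0)·(-4) + (1)·(1) + (0)·(3) + (0)·(-2) + (0)·(1) = 1
  c_2 = (0)·(-4) + (0)·(1) + (0)·(3) + (0)·(-2) + (1)·(1) = 1
  c_3 = (-1)·(-4) + (0)·(1) + (0)·(3) + (2)·(-2) + (0)·(1) = 0
  c_4 = (1)·(-4) + (0)·(1) + (0)·(3) + (-1)·(-2) + (2)·(1) = 0
  c_5 = (0)·(-4) + (-2)·(1) + (1)·(3) + (0)·(-2) + (0)·(1) = 1
Writing each c_i in base p = 5:
  c_1 = 1 = 1·5^0
  c_2 = 1 = 1·5^0
  c_3 = 0
  c_4 = 0
  c_5 = 1 = 1·5^0
λ_0 = (1, 1, 0, 0, 1)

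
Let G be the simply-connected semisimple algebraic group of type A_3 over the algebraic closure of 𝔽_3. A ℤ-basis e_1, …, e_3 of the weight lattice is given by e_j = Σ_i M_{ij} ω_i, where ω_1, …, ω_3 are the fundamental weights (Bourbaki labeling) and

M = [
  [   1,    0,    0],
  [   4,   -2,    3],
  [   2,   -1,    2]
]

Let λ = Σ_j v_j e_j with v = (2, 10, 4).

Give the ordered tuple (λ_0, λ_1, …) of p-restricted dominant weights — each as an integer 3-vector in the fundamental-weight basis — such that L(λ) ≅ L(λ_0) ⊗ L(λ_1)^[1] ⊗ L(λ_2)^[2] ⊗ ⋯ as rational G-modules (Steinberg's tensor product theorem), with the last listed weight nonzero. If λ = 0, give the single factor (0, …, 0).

In the fundamental-weight basis, λ has coordinates c = M·v (v = (2, 10, 4)):
  c_1 = 1·2 + 0·10 + 0·4 = 2
  c_2 = 4·2 + (-2)·(10) + 3·4 = 0
  c_3 = 2·2 + (-1)·(10) + 2·4 = 2
Writing each c_i in base p = 3:
  c_1 = 2 = 2·3^0
  c_2 = 0
  c_3 = 2 = 2·3^0
λ_0 = (2, 0, 2)

((2, 0, 2),)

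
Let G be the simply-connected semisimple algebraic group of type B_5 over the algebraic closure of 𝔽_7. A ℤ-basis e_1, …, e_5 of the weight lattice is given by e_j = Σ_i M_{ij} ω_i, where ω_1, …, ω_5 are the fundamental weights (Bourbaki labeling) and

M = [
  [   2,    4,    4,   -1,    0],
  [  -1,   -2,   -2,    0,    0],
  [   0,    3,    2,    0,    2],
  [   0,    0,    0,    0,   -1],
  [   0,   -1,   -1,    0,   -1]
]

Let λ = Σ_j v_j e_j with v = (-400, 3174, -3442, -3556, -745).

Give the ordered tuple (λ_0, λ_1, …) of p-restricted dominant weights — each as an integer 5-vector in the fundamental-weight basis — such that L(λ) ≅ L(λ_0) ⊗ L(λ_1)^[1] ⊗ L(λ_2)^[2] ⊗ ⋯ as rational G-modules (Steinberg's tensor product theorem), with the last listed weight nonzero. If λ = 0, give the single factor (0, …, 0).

((4, 5, 0, 3, 5), (2, 0, 3, 1, 4), (6, 5, 2, 1, 6), (4, 2, 3, 2, 2))

Converting to the ω-basis (c_i = row i of M dotted with v = (-400, 3174, -3442, -3556, -745)):
  c_1 = (2)·(-400) + (4)·(3174) + (4)·(-3442) + (-1)·(-3556) + (0)·(-745) = 1684
  c_2 = (-1)·(-400) + (-2)·(3174) + (-2)·(-3442) + (0)·(-3556) + (0)·(-745) = 936
  c_3 = (0)·(-400) + (3)·(3174) + (2)·(-3442) + (0)·(-3556) + (2)·(-745) = 1148
  c_4 = (0)·(-400) + (0)·(3174) + (0)·(-3442) + (0)·(-3556) + (-1)·(-745) = 745
  c_5 = (0)·(-400) + (-1)·(3174) + (-1)·(-3442) + (0)·(-3556) + (-1)·(-745) = 1013
p = 7; digits c_i = Σ_j d_{ij}·7^j, 0 ≤ d_{ij} < 7:
  c_1 = 1684 = 4·7^0 + 2·7^1 + 6·7^2 + 4·7^3
  c_2 = 936 = 5·7^0 + 0·7^1 + 5·7^2 + 2·7^3
  c_3 = 1148 = 0·7^0 + 3·7^1 + 2·7^2 + 3·7^3
  c_4 = 745 = 3·7^0 + 1·7^1 + 1·7^2 + 2·7^3
  c_5 = 1013 = 5·7^0 + 4·7^1 + 6·7^2 + 2·7^3
Factor λ_0 = (4, 5, 0, 3, 5)
Factor λ_1 = (2, 0, 3, 1, 4)
Factor λ_2 = (6, 5, 2, 1, 6)
Factor λ_3 = (4, 2, 3, 2, 2)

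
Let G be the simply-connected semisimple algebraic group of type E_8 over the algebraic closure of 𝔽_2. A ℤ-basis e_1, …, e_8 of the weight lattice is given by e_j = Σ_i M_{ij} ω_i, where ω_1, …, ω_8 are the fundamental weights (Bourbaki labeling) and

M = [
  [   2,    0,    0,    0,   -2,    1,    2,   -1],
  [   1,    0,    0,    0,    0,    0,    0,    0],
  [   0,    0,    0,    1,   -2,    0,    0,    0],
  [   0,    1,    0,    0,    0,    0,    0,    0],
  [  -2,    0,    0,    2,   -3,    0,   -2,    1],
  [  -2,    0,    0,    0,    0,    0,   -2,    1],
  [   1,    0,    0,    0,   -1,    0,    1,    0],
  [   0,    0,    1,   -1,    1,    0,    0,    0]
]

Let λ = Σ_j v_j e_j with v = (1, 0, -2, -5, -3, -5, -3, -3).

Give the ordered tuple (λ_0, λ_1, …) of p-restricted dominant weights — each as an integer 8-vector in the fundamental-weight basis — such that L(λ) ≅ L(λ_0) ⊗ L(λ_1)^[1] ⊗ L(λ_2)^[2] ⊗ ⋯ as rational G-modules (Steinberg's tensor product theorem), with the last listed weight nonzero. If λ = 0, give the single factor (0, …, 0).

In the fundamental-weight basis, λ has coordinates c = M·v (v = (1, 0, -2, -5, -3, -5, -3, -3)):
  c_1 = 2*1 + 0*0 + 0*-2 + 0*-5 + -2*-3 + 1*-5 + 2*-3 + -1*-3 = 0
  c_2 = 1*1 + 0*0 + 0*-2 + 0*-5 + 0*-3 + 0*-5 + 0*-3 + 0*-3 = 1
  c_3 = 0*1 + 0*0 + 0*-2 + 1*-5 + -2*-3 + 0*-5 + 0*-3 + 0*-3 = 1
  c_4 = 0*1 + 1*0 + 0*-2 + 0*-5 + 0*-3 + 0*-5 + 0*-3 + 0*-3 = 0
  c_5 = -2*1 + 0*0 + 0*-2 + 2*-5 + -3*-3 + 0*-5 + -2*-3 + 1*-3 = 0
  c_6 = -2*1 + 0*0 + 0*-2 + 0*-5 + 0*-3 + 0*-5 + -2*-3 + 1*-3 = 1
  c_7 = 1*1 + 0*0 + 0*-2 + 0*-5 + -1*-3 + 0*-5 + 1*-3 + 0*-3 = 1
  c_8 = 0*1 + 0*0 + 1*-2 + -1*-5 + 1*-3 + 0*-5 + 0*-3 + 0*-3 = 0
p = 2; digits c_i = Σ_j d_{ij}·2^j, 0 ≤ d_{ij} < 2:
  c_1 = 0
  c_2 = 1 = 1·2^0
  c_3 = 1 = 1·2^0
  c_4 = 0
  c_5 = 0
  c_6 = 1 = 1·2^0
  c_7 = 1 = 1·2^0
  c_8 = 0
p-restricted factor λ_0 = (0, 1, 1, 0, 0, 1, 1, 0)

((0, 1, 1, 0, 0, 1, 1, 0),)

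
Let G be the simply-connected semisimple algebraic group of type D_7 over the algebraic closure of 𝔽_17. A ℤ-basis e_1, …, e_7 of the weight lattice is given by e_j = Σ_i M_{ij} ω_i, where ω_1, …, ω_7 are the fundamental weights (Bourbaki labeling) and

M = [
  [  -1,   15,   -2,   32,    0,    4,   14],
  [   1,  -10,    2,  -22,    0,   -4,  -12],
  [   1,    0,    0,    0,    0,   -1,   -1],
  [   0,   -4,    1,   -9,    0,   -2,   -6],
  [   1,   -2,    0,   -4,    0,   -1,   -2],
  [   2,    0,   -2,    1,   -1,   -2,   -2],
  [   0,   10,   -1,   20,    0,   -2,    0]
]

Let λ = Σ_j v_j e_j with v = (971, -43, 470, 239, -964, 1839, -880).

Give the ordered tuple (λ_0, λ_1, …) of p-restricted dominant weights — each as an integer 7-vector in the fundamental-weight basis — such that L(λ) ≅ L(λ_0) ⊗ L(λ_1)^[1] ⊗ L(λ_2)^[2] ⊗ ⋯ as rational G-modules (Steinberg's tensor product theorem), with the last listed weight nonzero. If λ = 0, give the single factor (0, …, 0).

((9, 15, 12, 8, 5, 15, 15), (7, 16, 0, 5, 1, 16, 11))

Compute c_i = Σ_j M_{ij} v_j with v = (971, -43, 470, 239, -964, 1839, -880):
  c_1 = (-1)·(971) + (15)·(-43) + (-2)·(470) + 32·239 + (0)·(-964) + 4·1839 + (14)·(-880) = 128
  c_2 = 1·971 + (-10)·(-43) + 2·470 + (-22)·(239) + (0)·(-964) + (-4)·(1839) + (-12)·(-880) = 287
  c_3 = 1·971 + (0)·(-43) + 0·470 + 0·239 + (0)·(-964) + (-1)·(1839) + (-1)·(-880) = 12
  c_4 = 0·971 + (-4)·(-43) + 1·470 + (-9)·(239) + (0)·(-964) + (-2)·(1839) + (-6)·(-880) = 93
  c_5 = 1·971 + (-2)·(-43) + 0·470 + (-4)·(239) + (0)·(-964) + (-1)·(1839) + (-2)·(-880) = 22
  c_6 = 2·971 + (0)·(-43) + (-2)·(470) + 1·239 + (-1)·(-964) + (-2)·(1839) + (-2)·(-880) = 287
  c_7 = 0·971 + (10)·(-43) + (-1)·(470) + 20·239 + (0)·(-964) + (-2)·(1839) + (0)·(-880) = 202
Base-17 expansion of each c_i:
  c_1 = 128 = 9·17^0 + 7·17^1
  c_2 = 287 = 15·17^0 + 16·17^1
  c_3 = 12 = 12·17^0
  c_4 = 93 = 8·17^0 + 5·17^1
  c_5 = 22 = 5·17^0 + 1·17^1
  c_6 = 287 = 15·17^0 + 16·17^1
  c_7 = 202 = 15·17^0 + 11·17^1
λ_0 = (9, 15, 12, 8, 5, 15, 15)
λ_1 = (7, 16, 0, 5, 1, 16, 11)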